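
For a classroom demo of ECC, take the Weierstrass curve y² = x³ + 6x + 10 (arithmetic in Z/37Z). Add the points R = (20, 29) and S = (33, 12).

(33, 25)

(20, 29) + (33, 12). λ = (12 - 29)/(33 - 20) ≡ 20/13 mod 37. 13⁻¹ ≡ 20 (mod 37) since 13·20 = 260 ≡ 1, so λ ≡ 30.
  x = λ² - 20 - 33 = 900 - 53 ≡ 33; y = λ·(20 - 33) - 29 ≡ 25. → (33, 25)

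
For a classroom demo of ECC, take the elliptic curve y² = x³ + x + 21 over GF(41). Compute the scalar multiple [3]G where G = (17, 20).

Repeated addition: build up to 3G.
2G: tangent at (17, 20): λ = (3·17² + 1)/(2·20) ≡ 7/40. 40⁻¹ ≡ 40 (mod 41) since 40·40 = 1600 ≡ 1, so λ ≡ 7·40 ≡ 34.
  x = λ² - 17 - 17 = 1156 - 34 ≡ 15; y = λ·(17 - 15) - 20 ≡ 7. → (15, 7)
3G: (15, 7) + (17, 20). λ = (20 - 7)/(17 - 15) ≡ 13/2 mod 41. 2⁻¹ ≡ 21 (mod 41), so λ ≡ 27.
  x = λ² - 15 - 17 = 729 - 32 ≡ 0; y = λ·(15 - 0) - 7 ≡ 29. → (0, 29)

(0, 29)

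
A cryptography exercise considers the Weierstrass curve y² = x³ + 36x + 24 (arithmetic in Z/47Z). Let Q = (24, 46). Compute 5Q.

(18, 21)

Repeated addition: build up to 5Q.
2Q: tangent at (24, 46): λ = (3·24² + 36)/(2·46) ≡ 25/45. 45⁻¹ ≡ 23 (mod 47), so λ ≡ 25·23 ≡ 11.
  x = λ² - 24 - 24 = 121 - 48 ≡ 26; y = λ·(24 - 26) - 46 ≡ 26. → (26, 26)
3Q: (26, 26) + (24, 46). λ = (46 - 26)/(24 - 26) ≡ 20/45 mod 47. 45⁻¹ ≡ 23 (mod 47), so λ ≡ 37.
  x = λ² - 26 - 24 = 1369 - 50 ≡ 3; y = λ·(26 - 3) - 26 ≡ 26. → (3, 26)
4Q: (3, 26) + (24, 46). λ = (46 - 26)/(24 - 3) ≡ 20/21 mod 47. 21⁻¹ ≡ 9 (mod 47), so λ ≡ 39.
  x = λ² - 3 - 24 = 1521 - 27 ≡ 37; y = λ·(3 - 37) - 26 ≡ 11. → (37, 11)
5Q: (37, 11) + (24, 46). λ = (46 - 11)/(24 - 37) ≡ 35/34 mod 47. 34⁻¹ ≡ 18 (mod 47), so λ ≡ 19.
  x = λ² - 37 - 24 = 361 - 61 ≡ 18; y = λ·(37 - 18) - 11 ≡ 21. → (18, 21)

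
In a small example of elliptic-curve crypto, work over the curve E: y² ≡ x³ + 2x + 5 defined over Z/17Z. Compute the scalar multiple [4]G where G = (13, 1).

(1, 5)

Repeated addition: build up to 4G.
2G: tangent at (13, 1): λ = (3·13² + 2)/(2·1) ≡ 16/2. 2⁻¹ ≡ 9 (mod 17), so λ ≡ 16·9 ≡ 8.
  x = λ² - 13 - 13 = 64 - 26 ≡ 4; y = λ·(13 - 4) - 1 ≡ 3. → (4, 3)
3G: (4, 3) + (13, 1). λ = (1 - 3)/(13 - 4) ≡ 15/9 mod 17. 9⁻¹ ≡ 2 (mod 17) since 9·2 = 18 ≡ 1, so λ ≡ 13.
  x = λ² - 4 - 13 = 169 - 17 ≡ 16; y = λ·(4 - 16) - 3 ≡ 11. → (16, 11)
4G: (16, 11) + (13, 1). λ = (1 - 11)/(13 - 16) ≡ 7/14 mod 17. 14⁻¹ ≡ 11 (mod 17), so λ ≡ 9.
  x = λ² - 16 - 13 = 81 - 29 ≡ 1; y = λ·(16 - 1) - 11 ≡ 5. → (1, 5)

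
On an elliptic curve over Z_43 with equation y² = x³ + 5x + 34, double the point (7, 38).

(33, 39)

tangent at (7, 38): λ = (3·7² + 5)/(2·38) ≡ 23/33. 33⁻¹ ≡ 30 (mod 43) since 33·30 = 990 ≡ 1, so λ ≡ 23·30 ≡ 2.
  x = λ² - 7 - 7 = 4 - 14 ≡ 33; y = λ·(7 - 33) - 38 ≡ 39. → (33, 39)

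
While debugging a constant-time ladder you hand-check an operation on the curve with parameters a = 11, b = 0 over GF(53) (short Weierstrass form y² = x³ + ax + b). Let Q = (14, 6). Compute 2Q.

(15, 28)

tangent at (14, 6): λ = (3·14² + 11)/(2·6) ≡ 16/12. 12⁻¹ ≡ 31 (mod 53), so λ ≡ 16·31 ≡ 19.
  x = λ² - 14 - 14 = 361 - 28 ≡ 15; y = λ·(14 - 15) - 6 ≡ 28. → (15, 28)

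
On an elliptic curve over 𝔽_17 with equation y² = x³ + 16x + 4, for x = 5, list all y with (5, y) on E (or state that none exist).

x³ + 16x + 4 = 209 ≡ 5 (mod 17).
5 is a non-residue mod 17; no y exists.

none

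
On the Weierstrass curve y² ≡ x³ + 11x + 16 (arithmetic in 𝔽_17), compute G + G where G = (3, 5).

(3, 12)

tangent at (3, 5): λ = (3·3² + 11)/(2·5) ≡ 4/10. 10⁻¹ ≡ 12 (mod 17) since 10·12 = 120 ≡ 1, so λ ≡ 4·12 ≡ 14.
  x = λ² - 3 - 3 = 196 - 6 ≡ 3; y = λ·(3 - 3) - 5 ≡ 12. → (3, 12)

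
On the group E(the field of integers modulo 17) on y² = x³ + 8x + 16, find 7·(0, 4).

Write G = (0, 4).
Double-and-add on 7 = (111)₂. Start with G = (0, 4) for the leading 1-bit.
double: tangent at (0, 4): λ = (3·0² + 8)/(2·4) ≡ 8/8. 8⁻¹ ≡ 15 (mod 17) since 8·15 = 120 ≡ 1, so λ ≡ 8·15 ≡ 1.
  x = λ² - 0 - 0 = 1 - 0 ≡ 1; y = λ·(0 - 1) - 4 ≡ 12. → (1, 12)
add G: (1, 12) + (0, 4). λ = (4 - 12)/(0 - 1) ≡ 9/16 mod 17. 16⁻¹ ≡ 16 (mod 17), so λ ≡ 8.
  x = λ² - 1 - 0 = 64 - 1 ≡ 12; y = λ·(1 - 12) - 12 ≡ 2. → (12, 2)
double: tangent at (12, 2): λ = (3·12² + 8)/(2·2) ≡ 15/4. 4⁻¹ ≡ 13 (mod 17) since 4·13 = 52 ≡ 1, so λ ≡ 15·13 ≡ 8.
  x = λ² - 12 - 12 = 64 - 24 ≡ 6; y = λ·(12 - 6) - 2 ≡ 12. → (6, 12)
add G: (6, 12) + (0, 4). λ = (4 - 12)/(0 - 6) ≡ 9/11 mod 17. 11⁻¹ ≡ 14 (mod 17), so λ ≡ 7.
  x = λ² - 6 - 0 = 49 - 6 ≡ 9; y = λ·(6 - 9) - 12 ≡ 1. → (9, 1)

(9, 1)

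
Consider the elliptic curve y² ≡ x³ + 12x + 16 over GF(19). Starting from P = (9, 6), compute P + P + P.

(5, 7)

Repeated addition: build up to 3P.
2P: tangent at (9, 6): λ = (3·9² + 12)/(2·6) ≡ 8/12. 12⁻¹ ≡ 8 (mod 19), so λ ≡ 8·8 ≡ 7.
  x = λ² - 9 - 9 = 49 - 18 ≡ 12; y = λ·(9 - 12) - 6 ≡ 11. → (12, 11)
3P: (12, 11) + (9, 6). λ = (6 - 11)/(9 - 12) ≡ 14/16 mod 19. 16⁻¹ ≡ 6 (mod 19), so λ ≡ 8.
  x = λ² - 12 - 9 = 64 - 21 ≡ 5; y = λ·(12 - 5) - 11 ≡ 7. → (5, 7)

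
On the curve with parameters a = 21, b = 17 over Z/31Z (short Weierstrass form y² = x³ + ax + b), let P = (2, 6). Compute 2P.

(21, 27)

tangent at (2, 6): λ = (3·2² + 21)/(2·6) ≡ 2/12. 12⁻¹ ≡ 13 (mod 31), so λ ≡ 2·13 ≡ 26.
  x = λ² - 2 - 2 = 676 - 4 ≡ 21; y = λ·(2 - 21) - 6 ≡ 27. → (21, 27)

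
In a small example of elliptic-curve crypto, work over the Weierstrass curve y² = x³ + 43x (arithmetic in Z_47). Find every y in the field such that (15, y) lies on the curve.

5, 42

x³ + 43x + 0 = 4020 ≡ 25 (mod 47).
Square roots of 25 mod 47: 5 and 42 (since 5² = 25 ≡ 25).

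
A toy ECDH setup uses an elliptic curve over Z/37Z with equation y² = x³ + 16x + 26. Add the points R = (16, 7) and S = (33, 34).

(16, 30)

(16, 7) + (33, 34). λ = (34 - 7)/(33 - 16) ≡ 27/17 mod 37. 17⁻¹ ≡ 24 (mod 37), so λ ≡ 19.
  x = λ² - 16 - 33 = 361 - 49 ≡ 16; y = λ·(16 - 16) - 7 ≡ 30. → (16, 30)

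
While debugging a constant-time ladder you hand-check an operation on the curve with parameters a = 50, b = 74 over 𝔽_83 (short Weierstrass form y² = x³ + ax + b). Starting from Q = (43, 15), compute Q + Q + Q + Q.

(27, 78)

Repeated addition: build up to 4Q.
2Q: tangent at (43, 15): λ = (3·43² + 50)/(2·15) ≡ 36/30. 30⁻¹ ≡ 36 (mod 83) since 30·36 = 1080 ≡ 1, so λ ≡ 36·36 ≡ 51.
  x = λ² - 43 - 43 = 2601 - 86 ≡ 25; y = λ·(43 - 25) - 15 ≡ 73. → (25, 73)
3Q: (25, 73) + (43, 15). λ = (15 - 73)/(43 - 25) ≡ 25/18 mod 83. 18⁻¹ ≡ 60 (mod 83) since 18·60 = 1080 ≡ 1, so λ ≡ 6.
  x = λ² - 25 - 43 = 36 - 68 ≡ 51; y = λ·(25 - 51) - 73 ≡ 20. → (51, 20)
4Q: (51, 20) + (43, 15). λ = (15 - 20)/(43 - 51) ≡ 78/75 mod 83. 75⁻¹ ≡ 31 (mod 83) since 75·31 = 2325 ≡ 1, so λ ≡ 11.
  x = λ² - 51 - 43 = 121 - 94 ≡ 27; y = λ·(51 - 27) - 20 ≡ 78. → (27, 78)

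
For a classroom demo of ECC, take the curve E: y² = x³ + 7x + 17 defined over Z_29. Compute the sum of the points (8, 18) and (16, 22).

(8, 18) + (16, 22). λ = (22 - 18)/(16 - 8) ≡ 4/8 mod 29. 8⁻¹ ≡ 11 (mod 29), so λ ≡ 15.
  x = λ² - 8 - 16 = 225 - 24 ≡ 27; y = λ·(8 - 27) - 18 ≡ 16. → (27, 16)

(27, 16)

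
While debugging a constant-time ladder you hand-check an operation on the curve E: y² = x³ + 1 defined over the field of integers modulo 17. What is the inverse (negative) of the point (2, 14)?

(2, 3)

-(2, 14) = (2, -14 mod 17) = (2, 3).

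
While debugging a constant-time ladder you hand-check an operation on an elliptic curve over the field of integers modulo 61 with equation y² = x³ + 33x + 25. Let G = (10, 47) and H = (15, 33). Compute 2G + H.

(29, 19)

First 2G:
Repeated addition: build up to 2G.
2G: tangent at (10, 47): λ = (3·10² + 33)/(2·47) ≡ 28/33. 33⁻¹ ≡ 37 (mod 61), so λ ≡ 28·37 ≡ 60.
  x = λ² - 10 - 10 = 3600 - 20 ≡ 42; y = λ·(10 - 42) - 47 ≡ 46. → (42, 46)
2G = (42, 46).
Finally 2G + H:
(42, 46) + (15, 33). λ = (33 - 46)/(15 - 42) ≡ 48/34 mod 61. 34⁻¹ ≡ 9 (mod 61) since 34·9 = 306 ≡ 1, so λ ≡ 5.
  x = λ² - 42 - 15 = 25 - 57 ≡ 29; y = λ·(42 - 29) - 46 ≡ 19. → (29, 19)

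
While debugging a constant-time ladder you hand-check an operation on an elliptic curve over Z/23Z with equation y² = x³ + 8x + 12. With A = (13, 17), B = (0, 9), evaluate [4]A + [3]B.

(2, 17)

First 4A:
Repeated addition: build up to 4A.
2A: tangent at (13, 17): λ = (3·13² + 8)/(2·17) ≡ 9/11. 11⁻¹ ≡ 21 (mod 23), so λ ≡ 9·21 ≡ 5.
  x = λ² - 13 - 13 = 25 - 26 ≡ 22; y = λ·(13 - 22) - 17 ≡ 7. → (22, 7)
3A: (22, 7) + (13, 17). λ = (17 - 7)/(13 - 22) ≡ 10/14 mod 23. 14⁻¹ ≡ 5 (mod 23), so λ ≡ 4.
  x = λ² - 22 - 13 = 16 - 35 ≡ 4; y = λ·(22 - 4) - 7 ≡ 19. → (4, 19)
4A: (4, 19) + (13, 17). λ = (17 - 19)/(13 - 4) ≡ 21/9 mod 23. 9⁻¹ ≡ 18 (mod 23), so λ ≡ 10.
  x = λ² - 4 - 13 = 100 - 17 ≡ 14; y = λ·(4 - 14) - 19 ≡ 19. → (14, 19)
4A = (14, 19).
Next 3B:
Repeated addition: build up to 3B.
2B: tangent at (0, 9): λ = (3·0² + 8)/(2·9) ≡ 8/18. 18⁻¹ ≡ 9 (mod 23) since 18·9 = 162 ≡ 1, so λ ≡ 8·9 ≡ 3.
  x = λ² - 0 - 0 = 9 - 0 ≡ 9; y = λ·(0 - 9) - 9 ≡ 10. → (9, 10)
3B: (9, 10) + (0, 9). λ = (9 - 10)/(0 - 9) ≡ 22/14 mod 23. 14⁻¹ ≡ 5 (mod 23) since 14·5 = 70 ≡ 1, so λ ≡ 18.
  x = λ² - 9 - 0 = 324 - 9 ≡ 16; y = λ·(9 - 16) - 10 ≡ 2. → (16, 2)
3B = (16, 2).
Finally 4A + 3B:
(14, 19) + (16, 2). λ = (2 - 19)/(16 - 14) ≡ 6/2 mod 23. 2⁻¹ ≡ 12 (mod 23) since 2·12 = 24 ≡ 1, so λ ≡ 3.
  x = λ² - 14 - 16 = 9 - 30 ≡ 2; y = λ·(14 - 2) - 19 ≡ 17. → (2, 17)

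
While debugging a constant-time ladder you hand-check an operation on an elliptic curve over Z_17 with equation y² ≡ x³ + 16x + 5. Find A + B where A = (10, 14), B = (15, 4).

(10, 14) + (15, 4). λ = (4 - 14)/(15 - 10) ≡ 7/5 mod 17. 5⁻¹ ≡ 7 (mod 17) since 5·7 = 35 ≡ 1, so λ ≡ 15.
  x = λ² - 10 - 15 = 225 - 25 ≡ 13; y = λ·(10 - 13) - 14 ≡ 9. → (13, 9)

(13, 9)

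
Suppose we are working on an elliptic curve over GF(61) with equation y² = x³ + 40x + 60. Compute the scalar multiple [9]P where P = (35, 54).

Repeated addition: build up to 9P.
2P: tangent at (35, 54): λ = (3·35² + 40)/(2·54) ≡ 55/47. 47⁻¹ ≡ 13 (mod 61), so λ ≡ 55·13 ≡ 44.
  x = λ² - 35 - 35 = 1936 - 70 ≡ 36; y = λ·(35 - 36) - 54 ≡ 24. → (36, 24)
3P: (36, 24) + (35, 54). λ = (54 - 24)/(35 - 36) ≡ 30/60 mod 61. 60⁻¹ ≡ 60 (mod 61) since 60·60 = 3600 ≡ 1, so λ ≡ 31.
  x = λ² - 36 - 35 = 961 - 71 ≡ 36; y = λ·(36 - 36) - 24 ≡ 37. → (36, 37)
4P: (36, 37) + (35, 54). λ = (54 - 37)/(35 - 36) ≡ 17/60 mod 61. 60⁻¹ ≡ 60 (mod 61), so λ ≡ 44.
  x = λ² - 36 - 35 = 1936 - 71 ≡ 35; y = λ·(36 - 35) - 37 ≡ 7. → (35, 7)
5P: (35, 7) + (35, 54): same x and y₁ ≡ -y₂, so the sum is 𝒪.
6P: 𝒪 + (35, 54) = (35, 54) (identity).
7P: tangent at (35, 54): λ = (3·35² + 40)/(2·54) ≡ 55/47. 47⁻¹ ≡ 13 (mod 61) since 47·13 = 611 ≡ 1, so λ ≡ 55·13 ≡ 44.
  x = λ² - 35 - 35 = 1936 - 70 ≡ 36; y = λ·(35 - 36) - 54 ≡ 24. → (36, 24)
8P: (36, 24) + (35, 54). λ = (54 - 24)/(35 - 36) ≡ 30/60 mod 61. 60⁻¹ ≡ 60 (mod 61), so λ ≡ 31.
  x = λ² - 36 - 35 = 961 - 71 ≡ 36; y = λ·(36 - 36) - 24 ≡ 37. → (36, 37)
9P: (36, 37) + (35, 54). λ = (54 - 37)/(35 - 36) ≡ 17/60 mod 61. 60⁻¹ ≡ 60 (mod 61) since 60·60 = 3600 ≡ 1, so λ ≡ 44.
  x = λ² - 36 - 35 = 1936 - 71 ≡ 35; y = λ·(36 - 35) - 37 ≡ 7. → (35, 7)

(35, 7)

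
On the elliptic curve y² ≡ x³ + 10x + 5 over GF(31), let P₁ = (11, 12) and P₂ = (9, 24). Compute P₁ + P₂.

(11, 12) + (9, 24). λ = (24 - 12)/(9 - 11) ≡ 12/29 mod 31. 29⁻¹ ≡ 15 (mod 31), so λ ≡ 25.
  x = λ² - 11 - 9 = 625 - 20 ≡ 16; y = λ·(11 - 16) - 12 ≡ 18. → (16, 18)

(16, 18)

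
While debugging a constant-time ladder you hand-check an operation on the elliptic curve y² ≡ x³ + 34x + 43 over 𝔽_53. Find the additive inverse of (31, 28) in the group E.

-(31, 28) = (31, -28 mod 53) = (31, 25).

(31, 25)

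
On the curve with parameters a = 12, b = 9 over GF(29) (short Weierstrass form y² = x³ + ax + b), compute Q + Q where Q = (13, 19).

(16, 11)

tangent at (13, 19): λ = (3·13² + 12)/(2·19) ≡ 26/9. 9⁻¹ ≡ 13 (mod 29) since 9·13 = 117 ≡ 1, so λ ≡ 26·13 ≡ 19.
  x = λ² - 13 - 13 = 361 - 26 ≡ 16; y = λ·(13 - 16) - 19 ≡ 11. → (16, 11)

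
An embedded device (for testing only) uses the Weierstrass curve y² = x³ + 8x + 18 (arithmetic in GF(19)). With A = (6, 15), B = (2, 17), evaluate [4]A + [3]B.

(13, 18)

First 4A:
Repeated addition: build up to 4A.
2A: tangent at (6, 15): λ = (3·6² + 8)/(2·15) ≡ 2/11. 11⁻¹ ≡ 7 (mod 19), so λ ≡ 2·7 ≡ 14.
  x = λ² - 6 - 6 = 196 - 12 ≡ 13; y = λ·(6 - 13) - 15 ≡ 1. → (13, 1)
3A: (13, 1) + (6, 15). λ = (15 - 1)/(6 - 13) ≡ 14/12 mod 19. 12⁻¹ ≡ 8 (mod 19) since 12·8 = 96 ≡ 1, so λ ≡ 17.
  x = λ² - 13 - 6 = 289 - 19 ≡ 4; y = λ·(13 - 4) - 1 ≡ 0. → (4, 0)
4A: (4, 0) + (6, 15). λ = (15 - 0)/(6 - 4) ≡ 15/2 mod 19. 2⁻¹ ≡ 10 (mod 19), so λ ≡ 17.
  x = λ² - 4 - 6 = 289 - 10 ≡ 13; y = λ·(4 - 13) - 0 ≡ 18. → (13, 18)
4A = (13, 18).
Next 3B:
Repeated addition: build up to 3B.
2B: tangent at (2, 17): λ = (3·2² + 8)/(2·17) ≡ 1/15. 15⁻¹ ≡ 14 (mod 19) since 15·14 = 210 ≡ 1, so λ ≡ 1·14 ≡ 14.
  x = λ² - 2 - 2 = 196 - 4 ≡ 2; y = λ·(2 - 2) - 17 ≡ 2. → (2, 2)
3B: (2, 2) + (2, 17): same x and y₁ ≡ -y₂, so the sum is O.
3B = O.
Finally 4A + 3B:
(13, 18) + O = (13, 18) (identity).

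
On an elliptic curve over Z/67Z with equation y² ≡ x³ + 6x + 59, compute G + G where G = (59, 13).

tangent at (59, 13): λ = (3·59² + 6)/(2·13) ≡ 64/26. 26⁻¹ ≡ 49 (mod 67), so λ ≡ 64·49 ≡ 54.
  x = λ² - 59 - 59 = 2916 - 118 ≡ 51; y = λ·(59 - 51) - 13 ≡ 17. → (51, 17)

(51, 17)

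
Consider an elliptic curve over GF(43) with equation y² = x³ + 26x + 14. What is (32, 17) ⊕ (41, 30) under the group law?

(5, 22)

(32, 17) + (41, 30). λ = (30 - 17)/(41 - 32) ≡ 13/9 mod 43. 9⁻¹ ≡ 24 (mod 43) since 9·24 = 216 ≡ 1, so λ ≡ 11.
  x = λ² - 32 - 41 = 121 - 73 ≡ 5; y = λ·(32 - 5) - 17 ≡ 22. → (5, 22)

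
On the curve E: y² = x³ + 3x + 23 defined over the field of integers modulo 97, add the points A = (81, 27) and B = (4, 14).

(81, 27) + (4, 14). λ = (14 - 27)/(4 - 81) ≡ 84/20 mod 97. 20⁻¹ ≡ 34 (mod 97), so λ ≡ 43.
  x = λ² - 81 - 4 = 1849 - 85 ≡ 18; y = λ·(81 - 18) - 27 ≡ 63. → (18, 63)

(18, 63)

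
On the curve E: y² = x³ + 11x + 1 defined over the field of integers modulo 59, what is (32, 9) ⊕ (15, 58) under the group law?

(32, 9) + (15, 58). λ = (58 - 9)/(15 - 32) ≡ 49/42 mod 59. 42⁻¹ ≡ 52 (mod 59) since 42·52 = 2184 ≡ 1, so λ ≡ 11.
  x = λ² - 32 - 15 = 121 - 47 ≡ 15; y = λ·(32 - 15) - 9 ≡ 1. → (15, 1)

(15, 1)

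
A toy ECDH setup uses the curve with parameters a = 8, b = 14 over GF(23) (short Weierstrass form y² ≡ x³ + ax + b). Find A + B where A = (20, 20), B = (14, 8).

(16, 11)

(20, 20) + (14, 8). λ = (8 - 20)/(14 - 20) ≡ 11/17 mod 23. 17⁻¹ ≡ 19 (mod 23), so λ ≡ 2.
  x = λ² - 20 - 14 = 4 - 34 ≡ 16; y = λ·(20 - 16) - 20 ≡ 11. → (16, 11)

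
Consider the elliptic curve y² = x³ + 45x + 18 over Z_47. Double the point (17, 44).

(40, 21)

tangent at (17, 44): λ = (3·17² + 45)/(2·44) ≡ 19/41. 41⁻¹ ≡ 39 (mod 47), so λ ≡ 19·39 ≡ 36.
  x = λ² - 17 - 17 = 1296 - 34 ≡ 40; y = λ·(17 - 40) - 44 ≡ 21. → (40, 21)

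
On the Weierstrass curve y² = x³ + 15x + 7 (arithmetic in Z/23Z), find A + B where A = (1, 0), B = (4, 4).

(1, 0) + (4, 4). λ = (4 - 0)/(4 - 1) ≡ 4/3 mod 23. 3⁻¹ ≡ 8 (mod 23), so λ ≡ 9.
  x = λ² - 1 - 4 = 81 - 5 ≡ 7; y = λ·(1 - 7) - 0 ≡ 15. → (7, 15)

(7, 15)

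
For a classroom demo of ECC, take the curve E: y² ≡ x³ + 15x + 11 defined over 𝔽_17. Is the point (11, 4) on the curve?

y² = 4² ≡ 16; x³ + 15x + 11 = 1507 ≡ 11 (mod 17). 16 ≠ 11.

no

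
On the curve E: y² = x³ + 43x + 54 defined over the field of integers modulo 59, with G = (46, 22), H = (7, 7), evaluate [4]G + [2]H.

(10, 56)

First 4G:
Double-and-add on 4 = (100)₂. Start with G = (46, 22) for the leading 1-bit.
double: tangent at (46, 22): λ = (3·46² + 43)/(2·22) ≡ 19/44. 44⁻¹ ≡ 55 (mod 59) since 44·55 = 2420 ≡ 1, so λ ≡ 19·55 ≡ 42.
  x = λ² - 46 - 46 = 1764 - 92 ≡ 20; y = λ·(46 - 20) - 22 ≡ 8. → (20, 8)
double: tangent at (20, 8): λ = (3·20² + 43)/(2·8) ≡ 4/16. 16⁻¹ ≡ 48 (mod 59), so λ ≡ 4·48 ≡ 15.
  x = λ² - 20 - 20 = 225 - 40 ≡ 8; y = λ·(20 - 8) - 8 ≡ 54. → (8, 54)
4G = (8, 54).
Next 2H:
Repeated addition: build up to 2H.
2H: tangent at (7, 7): λ = (3·7² + 43)/(2·7) ≡ 13/14. 14⁻¹ ≡ 38 (mod 59), so λ ≡ 13·38 ≡ 22.
  x = λ² - 7 - 7 = 484 - 14 ≡ 57; y = λ·(7 - 57) - 7 ≡ 14. → (57, 14)
2H = (57, 14).
Finally 4G + 2H:
(8, 54) + (57, 14). λ = (14 - 54)/(57 - 8) ≡ 19/49 mod 59. 49⁻¹ ≡ 53 (mod 59), so λ ≡ 4.
  x = λ² - 8 - 57 = 16 - 65 ≡ 10; y = λ·(8 - 10) - 54 ≡ 56. → (10, 56)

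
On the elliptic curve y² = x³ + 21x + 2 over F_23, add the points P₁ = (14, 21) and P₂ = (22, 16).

(5, 5)

(14, 21) + (22, 16). λ = (16 - 21)/(22 - 14) ≡ 18/8 mod 23. 8⁻¹ ≡ 3 (mod 23), so λ ≡ 8.
  x = λ² - 14 - 22 = 64 - 36 ≡ 5; y = λ·(14 - 5) - 21 ≡ 5. → (5, 5)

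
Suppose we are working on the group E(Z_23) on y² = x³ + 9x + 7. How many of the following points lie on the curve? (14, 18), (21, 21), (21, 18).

(14, 18): 18² ≡ 2, rhs ≡ 2 → on.
(21, 21): 21² ≡ 4, rhs ≡ 4 → on.
(21, 18): 18² ≡ 2, rhs ≡ 4 → off.

2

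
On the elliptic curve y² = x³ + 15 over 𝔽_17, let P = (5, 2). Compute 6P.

(0, 7)

Repeated addition: build up to 6P.
2P: tangent at (5, 2): λ = (3·5² + 0)/(2·2) ≡ 7/4. 4⁻¹ ≡ 13 (mod 17), so λ ≡ 7·13 ≡ 6.
  x = λ² - 5 - 5 = 36 - 10 ≡ 9; y = λ·(5 - 9) - 2 ≡ 8. → (9, 8)
3P: (9, 8) + (5, 2). λ = (2 - 8)/(5 - 9) ≡ 11/13 mod 17. 13⁻¹ ≡ 4 (mod 17), so λ ≡ 10.
  x = λ² - 9 - 5 = 100 - 14 ≡ 1; y = λ·(9 - 1) - 8 ≡ 4. → (1, 4)
4P: (1, 4) + (5, 2). λ = (2 - 4)/(5 - 1) ≡ 15/4 mod 17. 4⁻¹ ≡ 13 (mod 17) since 4·13 = 52 ≡ 1, so λ ≡ 8.
  x = λ² - 1 - 5 = 64 - 6 ≡ 7; y = λ·(1 - 7) - 4 ≡ 16. → (7, 16)
5P: (7, 16) + (5, 2). λ = (2 - 16)/(5 - 7) ≡ 3/15 mod 17. 15⁻¹ ≡ 8 (mod 17), so λ ≡ 7.
  x = λ² - 7 - 5 = 49 - 12 ≡ 3; y = λ·(7 - 3) - 16 ≡ 12. → (3, 12)
6P: (3, 12) + (5, 2). λ = (2 - 12)/(5 - 3) ≡ 7/2 mod 17. 2⁻¹ ≡ 9 (mod 17), so λ ≡ 12.
  x = λ² - 3 - 5 = 144 - 8 ≡ 0; y = λ·(3 - 0) - 12 ≡ 7. → (0, 7)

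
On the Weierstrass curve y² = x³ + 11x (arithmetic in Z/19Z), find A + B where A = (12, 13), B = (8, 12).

(5, 3)

(12, 13) + (8, 12). λ = (12 - 13)/(8 - 12) ≡ 18/15 mod 19. 15⁻¹ ≡ 14 (mod 19), so λ ≡ 5.
  x = λ² - 12 - 8 = 25 - 20 ≡ 5; y = λ·(12 - 5) - 13 ≡ 3. → (5, 3)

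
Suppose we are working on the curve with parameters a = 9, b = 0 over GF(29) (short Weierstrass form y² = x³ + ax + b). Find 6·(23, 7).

Write G = (23, 7).
Double-and-add on 6 = (110)₂. Start with G = (23, 7) for the leading 1-bit.
double: tangent at (23, 7): λ = (3·23² + 9)/(2·7) ≡ 1/14. 14⁻¹ ≡ 27 (mod 29), so λ ≡ 1·27 ≡ 27.
  x = λ² - 23 - 23 = 729 - 46 ≡ 16; y = λ·(23 - 16) - 7 ≡ 8. → (16, 8)
add G: (16, 8) + (23, 7). λ = (7 - 8)/(23 - 16) ≡ 28/7 mod 29. 7⁻¹ ≡ 25 (mod 29), so λ ≡ 4.
  x = λ² - 16 - 23 = 16 - 39 ≡ 6; y = λ·(16 - 6) - 8 ≡ 3. → (6, 3)
double: tangent at (6, 3): λ = (3·6² + 9)/(2·3) ≡ 1/6. 6⁻¹ ≡ 5 (mod 29), so λ ≡ 1·5 ≡ 5.
  x = λ² - 6 - 6 = 25 - 12 ≡ 13; y = λ·(6 - 13) - 3 ≡ 20. → (13, 20)

(13, 20)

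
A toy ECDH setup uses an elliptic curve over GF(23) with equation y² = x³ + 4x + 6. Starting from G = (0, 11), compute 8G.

(22, 22)

Double-and-add on 8 = (1000)₂. Start with G = (0, 11) for the leading 1-bit.
double: tangent at (0, 11): λ = (3·0² + 4)/(2·11) ≡ 4/22. 22⁻¹ ≡ 22 (mod 23), so λ ≡ 4·22 ≡ 19.
  x = λ² - 0 - 0 = 361 - 0 ≡ 16; y = λ·(0 - 16) - 11 ≡ 7. → (16, 7)
double: tangent at (16, 7): λ = (3·16² + 4)/(2·7) ≡ 13/14. 14⁻¹ ≡ 5 (mod 23) since 14·5 = 70 ≡ 1, so λ ≡ 13·5 ≡ 19.
  x = λ² - 16 - 16 = 361 - 32 ≡ 7; y = λ·(16 - 7) - 7 ≡ 3. → (7, 3)
double: tangent at (7, 3): λ = (3·7² + 4)/(2·3) ≡ 13/6. 6⁻¹ ≡ 4 (mod 23), so λ ≡ 13·4 ≡ 6.
  x = λ² - 7 - 7 = 36 - 14 ≡ 22; y = λ·(7 - 22) - 3 ≡ 22. → (22, 22)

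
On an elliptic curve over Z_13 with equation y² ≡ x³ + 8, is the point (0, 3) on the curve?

y² = 3² ≡ 9; x³ + 0x + 8 = 8 ≡ 8 (mod 13). 9 ≠ 8.

no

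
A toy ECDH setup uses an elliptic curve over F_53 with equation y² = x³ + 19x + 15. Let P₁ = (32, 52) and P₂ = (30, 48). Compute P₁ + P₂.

(32, 52) + (30, 48). λ = (48 - 52)/(30 - 32) ≡ 49/51 mod 53. 51⁻¹ ≡ 26 (mod 53), so λ ≡ 2.
  x = λ² - 32 - 30 = 4 - 62 ≡ 48; y = λ·(32 - 48) - 52 ≡ 22. → (48, 22)

(48, 22)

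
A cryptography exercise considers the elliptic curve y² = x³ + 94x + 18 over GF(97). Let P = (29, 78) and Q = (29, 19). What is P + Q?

O

The two points share x = 29 and their y-coordinates satisfy 78 + 19 ≡ 0 (mod 97), so they are inverses. Their sum is ∞.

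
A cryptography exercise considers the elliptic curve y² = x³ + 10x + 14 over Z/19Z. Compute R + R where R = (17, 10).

tangent at (17, 10): λ = (3·17² + 10)/(2·10) ≡ 3/1. 1⁻¹ ≡ 1 (mod 19), so λ ≡ 3·1 ≡ 3.
  x = λ² - 17 - 17 = 9 - 34 ≡ 13; y = λ·(17 - 13) - 10 ≡ 2. → (13, 2)

(13, 2)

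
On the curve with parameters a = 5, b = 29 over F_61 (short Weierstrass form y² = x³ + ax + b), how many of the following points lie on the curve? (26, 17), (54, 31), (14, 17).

1

(26, 17): 17² ≡ 45, rhs ≡ 45 → on.
(54, 31): 31² ≡ 46, rhs ≡ 17 → off.
(14, 17): 17² ≡ 45, rhs ≡ 37 → off.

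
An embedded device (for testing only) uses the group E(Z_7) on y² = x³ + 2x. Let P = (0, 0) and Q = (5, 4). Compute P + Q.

(6, 5)

(0, 0) + (5, 4). λ = (4 - 0)/(5 - 0) ≡ 4/5 mod 7. 5⁻¹ ≡ 3 (mod 7), so λ ≡ 5.
  x = λ² - 0 - 5 = 25 - 5 ≡ 6; y = λ·(0 - 6) - 0 ≡ 5. → (6, 5)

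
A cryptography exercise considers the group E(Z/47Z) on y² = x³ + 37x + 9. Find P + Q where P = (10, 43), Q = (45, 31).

(10, 43) + (45, 31). λ = (31 - 43)/(45 - 10) ≡ 35/35 mod 47. 35⁻¹ ≡ 43 (mod 47), so λ ≡ 1.
  x = λ² - 10 - 45 = 1 - 55 ≡ 40; y = λ·(10 - 40) - 43 ≡ 21. → (40, 21)

(40, 21)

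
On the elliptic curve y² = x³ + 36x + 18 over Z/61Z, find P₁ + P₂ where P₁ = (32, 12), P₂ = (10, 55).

(32, 12) + (10, 55). λ = (55 - 12)/(10 - 32) ≡ 43/39 mod 61. 39⁻¹ ≡ 36 (mod 61), so λ ≡ 23.
  x = λ² - 32 - 10 = 529 - 42 ≡ 60; y = λ·(32 - 60) - 12 ≡ 15. → (60, 15)

(60, 15)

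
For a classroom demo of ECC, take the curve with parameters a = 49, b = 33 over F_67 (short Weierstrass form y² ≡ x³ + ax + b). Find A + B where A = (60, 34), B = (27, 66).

(56, 21)

(60, 34) + (27, 66). λ = (66 - 34)/(27 - 60) ≡ 32/34 mod 67. 34⁻¹ ≡ 2 (mod 67) since 34·2 = 68 ≡ 1, so λ ≡ 64.
  x = λ² - 60 - 27 = 4096 - 87 ≡ 56; y = λ·(60 - 56) - 34 ≡ 21. → (56, 21)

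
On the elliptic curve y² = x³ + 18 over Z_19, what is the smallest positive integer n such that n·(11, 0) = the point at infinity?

2

2P: (11, 0) + (11, 0): same x and y₁ ≡ -y₂, so the sum is the point at infinity.
2P = the point at infinity, so the order is 2.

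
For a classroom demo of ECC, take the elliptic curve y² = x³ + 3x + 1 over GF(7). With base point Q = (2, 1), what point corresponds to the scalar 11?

Repeated addition: build up to 11Q.
2Q: tangent at (2, 1): λ = (3·2² + 3)/(2·1) ≡ 1/2. 2⁻¹ ≡ 4 (mod 7), so λ ≡ 1·4 ≡ 4.
  x = λ² - 2 - 2 = 16 - 4 ≡ 5; y = λ·(2 - 5) - 1 ≡ 1. → (5, 1)
3Q: (5, 1) + (2, 1). λ = (1 - 1)/(2 - 5) ≡ 0/4 mod 7. 4⁻¹ ≡ 2 (mod 7) since 4·2 = 8 ≡ 1, so λ ≡ 0.
  x = λ² - 5 - 2 = 0 - 7 ≡ 0; y = λ·(5 - 0) - 1 ≡ 6. → (0, 6)
4Q: (0, 6) + (2, 1). λ = (1 - 6)/(2 - 0) ≡ 2/2 mod 7. 2⁻¹ ≡ 4 (mod 7), so λ ≡ 1.
  x = λ² - 0 - 2 = 1 - 2 ≡ 6; y = λ·(0 - 6) - 6 ≡ 2. → (6, 2)
5Q: (6, 2) + (2, 1). λ = (1 - 2)/(2 - 6) ≡ 6/3 mod 7. 3⁻¹ ≡ 5 (mod 7) since 3·5 = 15 ≡ 1, so λ ≡ 2.
  x = λ² - 6 - 2 = 4 - 8 ≡ 3; y = λ·(6 - 3) - 2 ≡ 4. → (3, 4)
6Q: (3, 4) + (2, 1). λ = (1 - 4)/(2 - 3) ≡ 4/6 mod 7. 6⁻¹ ≡ 6 (mod 7) since 6·6 = 36 ≡ 1, so λ ≡ 3.
  x = λ² - 3 - 2 = 9 - 5 ≡ 4; y = λ·(3 - 4) - 4 ≡ 0. → (4, 0)
7Q: (4, 0) + (2, 1). λ = (1 - 0)/(2 - 4) ≡ 1/5 mod 7. 5⁻¹ ≡ 3 (mod 7), so λ ≡ 3.
  x = λ² - 4 - 2 = 9 - 6 ≡ 3; y = λ·(4 - 3) - 0 ≡ 3. → (3, 3)
8Q: (3, 3) + (2, 1). λ = (1 - 3)/(2 - 3) ≡ 5/6 mod 7. 6⁻¹ ≡ 6 (mod 7), so λ ≡ 2.
  x = λ² - 3 - 2 = 4 - 5 ≡ 6; y = λ·(3 - 6) - 3 ≡ 5. → (6, 5)
9Q: (6, 5) + (2, 1). λ = (1 - 5)/(2 - 6) ≡ 3/3 mod 7. 3⁻¹ ≡ 5 (mod 7), so λ ≡ 1.
  x = λ² - 6 - 2 = 1 - 8 ≡ 0; y = λ·(6 - 0) - 5 ≡ 1. → (0, 1)
10Q: (0, 1) + (2, 1). λ = (1 - 1)/(2 - 0) ≡ 0/2 mod 7. 2⁻¹ ≡ 4 (mod 7), so λ ≡ 0.
  x = λ² - 0 - 2 = 0 - 2 ≡ 5; y = λ·(0 - 5) - 1 ≡ 6. → (5, 6)
11Q: (5, 6) + (2, 1). λ = (1 - 6)/(2 - 5) ≡ 2/4 mod 7. 4⁻¹ ≡ 2 (mod 7), so λ ≡ 4.
  x = λ² - 5 - 2 = 16 - 7 ≡ 2; y = λ·(5 - 2) - 6 ≡ 6. → (2, 6)

(2, 6)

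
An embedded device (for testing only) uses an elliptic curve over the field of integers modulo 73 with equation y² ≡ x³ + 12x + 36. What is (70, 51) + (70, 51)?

tangent at (70, 51): λ = (3·70² + 12)/(2·51) ≡ 39/29. 29⁻¹ ≡ 68 (mod 73), so λ ≡ 39·68 ≡ 24.
  x = λ² - 70 - 70 = 576 - 140 ≡ 71; y = λ·(70 - 71) - 51 ≡ 71. → (71, 71)

(71, 71)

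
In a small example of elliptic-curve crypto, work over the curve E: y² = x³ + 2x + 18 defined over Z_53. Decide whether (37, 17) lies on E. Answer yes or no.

yes

y² = 17² ≡ 24; x³ + 2x + 18 = 50745 ≡ 24 (mod 53). 24 = 24.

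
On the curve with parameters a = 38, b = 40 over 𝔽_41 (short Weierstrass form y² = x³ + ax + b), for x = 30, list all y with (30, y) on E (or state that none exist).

none

x³ + 38x + 40 = 28180 ≡ 13 (mod 41).
13 is a non-residue mod 41; no y exists.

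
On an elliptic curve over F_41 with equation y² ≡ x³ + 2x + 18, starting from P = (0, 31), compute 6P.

Double-and-add on 6 = (110)₂. Start with P = (0, 31) for the leading 1-bit.
double: tangent at (0, 31): λ = (3·0² + 2)/(2·31) ≡ 2/21. 21⁻¹ ≡ 2 (mod 41), so λ ≡ 2·2 ≡ 4.
  x = λ² - 0 - 0 = 16 - 0 ≡ 16; y = λ·(0 - 16) - 31 ≡ 28. → (16, 28)
add P: (16, 28) + (0, 31). λ = (31 - 28)/(0 - 16) ≡ 3/25 mod 41. 25⁻¹ ≡ 23 (mod 41), so λ ≡ 28.
  x = λ² - 16 - 0 = 784 - 16 ≡ 30; y = λ·(16 - 30) - 28 ≡ 31. → (30, 31)
double: tangent at (30, 31): λ = (3·30² + 2)/(2·31) ≡ 37/21. 21⁻¹ ≡ 2 (mod 41), so λ ≡ 37·2 ≡ 33.
  x = λ² - 30 - 30 = 1089 - 60 ≡ 4; y = λ·(30 - 4) - 31 ≡ 7. → (4, 7)

(4, 7)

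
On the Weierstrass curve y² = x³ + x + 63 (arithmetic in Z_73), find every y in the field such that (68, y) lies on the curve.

x³ + 1x + 63 = 314563 ≡ 6 (mod 73).
Square roots of 6 mod 73: 15 and 58 (since 15² = 225 ≡ 6).

15, 58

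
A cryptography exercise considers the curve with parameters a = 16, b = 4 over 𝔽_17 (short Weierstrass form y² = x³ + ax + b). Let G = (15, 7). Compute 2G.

tangent at (15, 7): λ = (3·15² + 16)/(2·7) ≡ 11/14. 14⁻¹ ≡ 11 (mod 17) since 14·11 = 154 ≡ 1, so λ ≡ 11·11 ≡ 2.
  x = λ² - 15 - 15 = 4 - 30 ≡ 8; y = λ·(15 - 8) - 7 ≡ 7. → (8, 7)

(8, 7)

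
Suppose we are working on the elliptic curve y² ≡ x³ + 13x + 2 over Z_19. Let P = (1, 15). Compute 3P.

(2, 13)

Repeated addition: build up to 3P.
2P: tangent at (1, 15): λ = (3·1² + 13)/(2·15) ≡ 16/11. 11⁻¹ ≡ 7 (mod 19), so λ ≡ 16·7 ≡ 17.
  x = λ² - 1 - 1 = 289 - 2 ≡ 2; y = λ·(1 - 2) - 15 ≡ 6. → (2, 6)
3P: (2, 6) + (1, 15). λ = (15 - 6)/(1 - 2) ≡ 9/18 mod 19. 18⁻¹ ≡ 18 (mod 19), so λ ≡ 10.
  x = λ² - 2 - 1 = 100 - 3 ≡ 2; y = λ·(2 - 2) - 6 ≡ 13. → (2, 13)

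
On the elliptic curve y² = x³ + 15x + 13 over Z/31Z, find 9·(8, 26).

(17, 29)

Write Q = (8, 26).
Repeated addition: build up to 9Q.
2Q: tangent at (8, 26): λ = (3·8² + 15)/(2·26) ≡ 21/21. 21⁻¹ ≡ 3 (mod 31), so λ ≡ 21·3 ≡ 1.
  x = λ² - 8 - 8 = 1 - 16 ≡ 16; y = λ·(8 - 16) - 26 ≡ 28. → (16, 28)
3Q: (16, 28) + (8, 26). λ = (26 - 28)/(8 - 16) ≡ 29/23 mod 31. 23⁻¹ ≡ 27 (mod 31), so λ ≡ 8.
  x = λ² - 16 - 8 = 64 - 24 ≡ 9; y = λ·(16 - 9) - 28 ≡ 28. → (9, 28)
4Q: (9, 28) + (8, 26). λ = (26 - 28)/(8 - 9) ≡ 29/30 mod 31. 30⁻¹ ≡ 30 (mod 31), so λ ≡ 2.
  x = λ² - 9 - 8 = 4 - 17 ≡ 18; y = λ·(9 - 18) - 28 ≡ 16. → (18, 16)
5Q: (18, 16) + (8, 26). λ = (26 - 16)/(8 - 18) ≡ 10/21 mod 31. 21⁻¹ ≡ 3 (mod 31), so λ ≡ 30.
  x = λ² - 18 - 8 = 900 - 26 ≡ 6; y = λ·(18 - 6) - 16 ≡ 3. → (6, 3)
6Q: (6, 3) + (8, 26). λ = (26 - 3)/(8 - 6) ≡ 23/2 mod 31. 2⁻¹ ≡ 16 (mod 31), so λ ≡ 27.
  x = λ² - 6 - 8 = 729 - 14 ≡ 2; y = λ·(6 - 2) - 3 ≡ 12. → (2, 12)
7Q: (2, 12) + (8, 26). λ = (26 - 12)/(8 - 2) ≡ 14/6 mod 31. 6⁻¹ ≡ 26 (mod 31), so λ ≡ 23.
  x = λ² - 2 - 8 = 529 - 10 ≡ 23; y = λ·(2 - 23) - 12 ≡ 1. → (23, 1)
8Q: (23, 1) + (8, 26). λ = (26 - 1)/(8 - 23) ≡ 25/16 mod 31. 16⁻¹ ≡ 2 (mod 31), so λ ≡ 19.
  x = λ² - 23 - 8 = 361 - 31 ≡ 20; y = λ·(23 - 20) - 1 ≡ 25. → (20, 25)
9Q: (20, 25) + (8, 26). λ = (26 - 25)/(8 - 20) ≡ 1/19 mod 31. 19⁻¹ ≡ 18 (mod 31) since 19·18 = 342 ≡ 1, so λ ≡ 18.
  x = λ² - 20 - 8 = 324 - 28 ≡ 17; y = λ·(20 - 17) - 25 ≡ 29. → (17, 29)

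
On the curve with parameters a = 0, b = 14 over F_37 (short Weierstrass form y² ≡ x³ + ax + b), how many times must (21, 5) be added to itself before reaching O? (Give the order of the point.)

7

2P: tangent at (21, 5): λ = (3·21² + 0)/(2·5) ≡ 28/10. 10⁻¹ ≡ 26 (mod 37) since 10·26 = 260 ≡ 1, so λ ≡ 28·26 ≡ 25.
  x = λ² - 21 - 21 = 625 - 42 ≡ 28; y = λ·(21 - 28) - 5 ≡ 5. → (28, 5)
3P: (28, 5) + (21, 5). λ = (5 - 5)/(21 - 28) ≡ 0/30 mod 37. 30⁻¹ ≡ 21 (mod 37), so λ ≡ 0.
  x = λ² - 28 - 21 = 0 - 49 ≡ 25; y = λ·(28 - 25) - 5 ≡ 32. → (25, 32)
4P: (25, 32) + (21, 5). λ = (5 - 32)/(21 - 25) ≡ 10/33 mod 37. 33⁻¹ ≡ 9 (mod 37), so λ ≡ 16.
  x = λ² - 25 - 21 = 256 - 46 ≡ 25; y = λ·(25 - 25) - 32 ≡ 5. → (25, 5)
5P: (25, 5) + (21, 5). λ = (5 - 5)/(21 - 25) ≡ 0/33 mod 37. 33⁻¹ ≡ 9 (mod 37) since 33·9 = 297 ≡ 1, so λ ≡ 0.
  x = λ² - 25 - 21 = 0 - 46 ≡ 28; y = λ·(25 - 28) - 5 ≡ 32. → (28, 32)
6P: (28, 32) + (21, 5). λ = (5 - 32)/(21 - 28) ≡ 10/30 mod 37. 30⁻¹ ≡ 21 (mod 37) since 30·21 = 630 ≡ 1, so λ ≡ 25.
  x = λ² - 28 - 21 = 625 - 49 ≡ 21; y = λ·(28 - 21) - 32 ≡ 32. → (21, 32)
7P: (21, 32) + (21, 5): same x and y₁ ≡ -y₂, so the sum is O.
7P = O, so the order is 7.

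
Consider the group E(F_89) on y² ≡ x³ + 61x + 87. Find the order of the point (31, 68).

10

2P: tangent at (31, 68): λ = (3·31² + 61)/(2·68) ≡ 7/47. 47⁻¹ ≡ 36 (mod 89), so λ ≡ 7·36 ≡ 74.
  x = λ² - 31 - 31 = 5476 - 62 ≡ 74; y = λ·(31 - 74) - 68 ≡ 43. → (74, 43)
3P: (74, 43) + (31, 68). λ = (68 - 43)/(31 - 74) ≡ 25/46 mod 89. 46⁻¹ ≡ 60 (mod 89) since 46·60 = 2760 ≡ 1, so λ ≡ 76.
  x = λ² - 74 - 31 = 5776 - 105 ≡ 64; y = λ·(74 - 64) - 43 ≡ 5. → (64, 5)
4P: (64, 5) + (31, 68). λ = (68 - 5)/(31 - 64) ≡ 63/56 mod 89. 56⁻¹ ≡ 62 (mod 89) since 56·62 = 3472 ≡ 1, so λ ≡ 79.
  x = λ² - 64 - 31 = 6241 - 95 ≡ 5; y = λ·(64 - 5) - 5 ≡ 28. → (5, 28)
5P: (5, 28) + (31, 68). λ = (68 - 28)/(31 - 5) ≡ 40/26 mod 89. 26⁻¹ ≡ 24 (mod 89) since 26·24 = 624 ≡ 1, so λ ≡ 70.
  x = λ² - 5 - 31 = 4900 - 36 ≡ 58; y = λ·(5 - 58) - 28 ≡ 0. → (58, 0)
6P: (58, 0) + (31, 68). λ = (68 - 0)/(31 - 58) ≡ 68/62 mod 89. 62⁻¹ ≡ 56 (mod 89), so λ ≡ 70.
  x = λ² - 58 - 31 = 4900 - 89 ≡ 5; y = λ·(58 - 5) - 0 ≡ 61. → (5, 61)
7P: (5, 61) + (31, 68). λ = (68 - 61)/(31 - 5) ≡ 7/26 mod 89. 26⁻¹ ≡ 24 (mod 89) since 26·24 = 624 ≡ 1, so λ ≡ 79.
  x = λ² - 5 - 31 = 6241 - 36 ≡ 64; y = λ·(5 - 64) - 61 ≡ 84. → (64, 84)
8P: (64, 84) + (31, 68). λ = (68 - 84)/(31 - 64) ≡ 73/56 mod 89. 56⁻¹ ≡ 62 (mod 89), so λ ≡ 76.
  x = λ² - 64 - 31 = 5776 - 95 ≡ 74; y = λ·(64 - 74) - 84 ≡ 46. → (74, 46)
9P: (74, 46) + (31, 68). λ = (68 - 46)/(31 - 74) ≡ 22/46 mod 89. 46⁻¹ ≡ 60 (mod 89) since 46·60 = 2760 ≡ 1, so λ ≡ 74.
  x = λ² - 74 - 31 = 5476 - 105 ≡ 31; y = λ·(74 - 31) - 46 ≡ 21. → (31, 21)
10P: (31, 21) + (31, 68): same x and y₁ ≡ -y₂, so the sum is the point at infinity.
10P = the point at infinity, so the order is 10.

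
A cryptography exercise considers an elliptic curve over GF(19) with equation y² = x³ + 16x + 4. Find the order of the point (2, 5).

2P: tangent at (2, 5): λ = (3·2² + 16)/(2·5) ≡ 9/10. 10⁻¹ ≡ 2 (mod 19), so λ ≡ 9·2 ≡ 18.
  x = λ² - 2 - 2 = 324 - 4 ≡ 16; y = λ·(2 - 16) - 5 ≡ 9. → (16, 9)
3P: (16, 9) + (2, 5). λ = (5 - 9)/(2 - 16) ≡ 15/5 mod 19. 5⁻¹ ≡ 4 (mod 19), so λ ≡ 3.
  x = λ² - 16 - 2 = 9 - 18 ≡ 10; y = λ·(16 - 10) - 9 ≡ 9. → (10, 9)
4P: (10, 9) + (2, 5). λ = (5 - 9)/(2 - 10) ≡ 15/11 mod 19. 11⁻¹ ≡ 7 (mod 19) since 11·7 = 77 ≡ 1, so λ ≡ 10.
  x = λ² - 10 - 2 = 100 - 12 ≡ 12; y = λ·(10 - 12) - 9 ≡ 9. → (12, 9)
5P: (12, 9) + (2, 5). λ = (5 - 9)/(2 - 12) ≡ 15/9 mod 19. 9⁻¹ ≡ 17 (mod 19), so λ ≡ 8.
  x = λ² - 12 - 2 = 64 - 14 ≡ 12; y = λ·(12 - 12) - 9 ≡ 10. → (12, 10)
6P: (12, 10) + (2, 5). λ = (5 - 10)/(2 - 12) ≡ 14/9 mod 19. 9⁻¹ ≡ 17 (mod 19) since 9·17 = 153 ≡ 1, so λ ≡ 10.
  x = λ² - 12 - 2 = 100 - 14 ≡ 10; y = λ·(12 - 10) - 10 ≡ 10. → (10, 10)
7P: (10, 10) + (2, 5). λ = (5 - 10)/(2 - 10) ≡ 14/11 mod 19. 11⁻¹ ≡ 7 (mod 19), so λ ≡ 3.
  x = λ² - 10 - 2 = 9 - 12 ≡ 16; y = λ·(10 - 16) - 10 ≡ 10. → (16, 10)
8P: (16, 10) + (2, 5). λ = (5 - 10)/(2 - 16) ≡ 14/5 mod 19. 5⁻¹ ≡ 4 (mod 19), so λ ≡ 18.
  x = λ² - 16 - 2 = 324 - 18 ≡ 2; y = λ·(16 - 2) - 10 ≡ 14. → (2, 14)
9P: (2, 14) + (2, 5): same x and y₁ ≡ -y₂, so the sum is O.
9P = O, so the order is 9.

9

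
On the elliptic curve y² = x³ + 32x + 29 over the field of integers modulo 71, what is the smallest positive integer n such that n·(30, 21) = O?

2P: tangent at (30, 21): λ = (3·30² + 32)/(2·21) ≡ 34/42. 42⁻¹ ≡ 22 (mod 71), so λ ≡ 34·22 ≡ 38.
  x = λ² - 30 - 30 = 1444 - 60 ≡ 35; y = λ·(30 - 35) - 21 ≡ 2. → (35, 2)
3P: (35, 2) + (30, 21). λ = (21 - 2)/(30 - 35) ≡ 19/66 mod 71. 66⁻¹ ≡ 14 (mod 71), so λ ≡ 53.
  x = λ² - 35 - 30 = 2809 - 65 ≡ 46; y = λ·(35 - 46) - 2 ≡ 54. → (46, 54)
4P: (46, 54) + (30, 21). λ = (21 - 54)/(30 - 46) ≡ 38/55 mod 71. 55⁻¹ ≡ 31 (mod 71), so λ ≡ 42.
  x = λ² - 46 - 30 = 1764 - 76 ≡ 55; y = λ·(46 - 55) - 54 ≡ 65. → (55, 65)
5P: (55, 65) + (30, 21). λ = (21 - 65)/(30 - 55) ≡ 27/46 mod 71. 46⁻¹ ≡ 17 (mod 71) since 46·17 = 782 ≡ 1, so λ ≡ 33.
  x = λ² - 55 - 30 = 1089 - 85 ≡ 10; y = λ·(55 - 10) - 65 ≡ 0. → (10, 0)
6P: (10, 0) + (30, 21). λ = (21 - 0)/(30 - 10) ≡ 21/20 mod 71. 20⁻¹ ≡ 32 (mod 71) since 20·32 = 640 ≡ 1, so λ ≡ 33.
  x = λ² - 10 - 30 = 1089 - 40 ≡ 55; y = λ·(10 - 55) - 0 ≡ 6. → (55, 6)
7P: (55, 6) + (30, 21). λ = (21 - 6)/(30 - 55) ≡ 15/46 mod 71. 46⁻¹ ≡ 17 (mod 71), so λ ≡ 42.
  x = λ² - 55 - 30 = 1764 - 85 ≡ 46; y = λ·(55 - 46) - 6 ≡ 17. → (46, 17)
8P: (46, 17) + (30, 21). λ = (21 - 17)/(30 - 46) ≡ 4/55 mod 71. 55⁻¹ ≡ 31 (mod 71), so λ ≡ 53.
  x = λ² - 46 - 30 = 2809 - 76 ≡ 35; y = λ·(46 - 35) - 17 ≡ 69. → (35, 69)
9P: (35, 69) + (30, 21). λ = (21 - 69)/(30 - 35) ≡ 23/66 mod 71. 66⁻¹ ≡ 14 (mod 71), so λ ≡ 38.
  x = λ² - 35 - 30 = 1444 - 65 ≡ 30; y = λ·(35 - 30) - 69 ≡ 50. → (30, 50)
10P: (30, 50) + (30, 21): same x and y₁ ≡ -y₂, so the sum is O.
10P = O, so the order is 10.

10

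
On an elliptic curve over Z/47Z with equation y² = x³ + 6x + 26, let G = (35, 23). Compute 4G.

(27, 15)

Double-and-add on 4 = (100)₂. Start with G = (35, 23) for the leading 1-bit.
double: tangent at (35, 23): λ = (3·35² + 6)/(2·23) ≡ 15/46. 46⁻¹ ≡ 46 (mod 47) since 46·46 = 2116 ≡ 1, so λ ≡ 15·46 ≡ 32.
  x = λ² - 35 - 35 = 1024 - 70 ≡ 14; y = λ·(35 - 14) - 23 ≡ 38. → (14, 38)
double: tangent at (14, 38): λ = (3·14² + 6)/(2·38) ≡ 30/29. 29⁻¹ ≡ 13 (mod 47) since 29·13 = 377 ≡ 1, so λ ≡ 30·13 ≡ 14.
  x = λ² - 14 - 14 = 196 - 28 ≡ 27; y = λ·(14 - 27) - 38 ≡ 15. → (27, 15)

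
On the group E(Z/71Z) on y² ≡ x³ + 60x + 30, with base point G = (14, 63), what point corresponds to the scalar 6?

(56, 50)

Double-and-add on 6 = (110)₂. Start with G = (14, 63) for the leading 1-bit.
double: tangent at (14, 63): λ = (3·14² + 60)/(2·63) ≡ 9/55. 55⁻¹ ≡ 31 (mod 71) since 55·31 = 1705 ≡ 1, so λ ≡ 9·31 ≡ 66.
  x = λ² - 14 - 14 = 4356 - 28 ≡ 68; y = λ·(14 - 68) - 63 ≡ 65. → (68, 65)
add G: (68, 65) + (14, 63). λ = (63 - 65)/(14 - 68) ≡ 69/17 mod 71. 17⁻¹ ≡ 46 (mod 71), so λ ≡ 50.
  x = λ² - 68 - 14 = 2500 - 82 ≡ 4; y = λ·(68 - 4) - 65 ≡ 11. → (4, 11)
double: tangent at (4, 11): λ = (3·4² + 60)/(2·11) ≡ 37/22. 22⁻¹ ≡ 42 (mod 71) since 22·42 = 924 ≡ 1, so λ ≡ 37·42 ≡ 63.
  x = λ² - 4 - 4 = 3969 - 8 ≡ 56; y = λ·(4 - 56) - 11 ≡ 50. → (56, 50)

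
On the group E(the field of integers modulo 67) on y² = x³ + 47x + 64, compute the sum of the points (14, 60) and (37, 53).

(9, 55)

(14, 60) + (37, 53). λ = (53 - 60)/(37 - 14) ≡ 60/23 mod 67. 23⁻¹ ≡ 35 (mod 67), so λ ≡ 23.
  x = λ² - 14 - 37 = 529 - 51 ≡ 9; y = λ·(14 - 9) - 60 ≡ 55. → (9, 55)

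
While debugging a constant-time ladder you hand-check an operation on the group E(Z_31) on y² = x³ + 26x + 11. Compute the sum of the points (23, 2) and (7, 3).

(5, 24)

(23, 2) + (7, 3). λ = (3 - 2)/(7 - 23) ≡ 1/15 mod 31. 15⁻¹ ≡ 29 (mod 31) since 15·29 = 435 ≡ 1, so λ ≡ 29.
  x = λ² - 23 - 7 = 841 - 30 ≡ 5; y = λ·(23 - 5) - 2 ≡ 24. → (5, 24)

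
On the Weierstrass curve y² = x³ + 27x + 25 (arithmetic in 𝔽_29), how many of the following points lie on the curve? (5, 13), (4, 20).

(5, 13): 13² ≡ 24, rhs ≡ 24 → on.
(4, 20): 20² ≡ 23, rhs ≡ 23 → on.

2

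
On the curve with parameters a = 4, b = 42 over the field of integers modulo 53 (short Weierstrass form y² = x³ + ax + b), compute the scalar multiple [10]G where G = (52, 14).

Double-and-add on 10 = (1010)₂. Start with G = (52, 14) for the leading 1-bit.
double: tangent at (52, 14): λ = (3·52² + 4)/(2·14) ≡ 7/28. 28⁻¹ ≡ 36 (mod 53) since 28·36 = 1008 ≡ 1, so λ ≡ 7·36 ≡ 40.
  x = λ² - 52 - 52 = 1600 - 104 ≡ 12; y = λ·(52 - 12) - 14 ≡ 49. → (12, 49)
double: tangent at (12, 49): λ = (3·12² + 4)/(2·49) ≡ 12/45. 45⁻¹ ≡ 33 (mod 53) since 45·33 = 1485 ≡ 1, so λ ≡ 12·33 ≡ 25.
  x = λ² - 12 - 12 = 625 - 24 ≡ 18; y = λ·(12 - 18) - 49 ≡ 13. → (18, 13)
add G: (18, 13) + (52, 14). λ = (14 - 13)/(52 - 18) ≡ 1/34 mod 53. 34⁻¹ ≡ 39 (mod 53), so λ ≡ 39.
  x = λ² - 18 - 52 = 1521 - 70 ≡ 20; y = λ·(18 - 20) - 13 ≡ 15. → (20, 15)
double: tangent at (20, 15): λ = (3·20² + 4)/(2·15) ≡ 38/30. 30⁻¹ ≡ 23 (mod 53) since 30·23 = 690 ≡ 1, so λ ≡ 38·23 ≡ 26.
  x = λ² - 20 - 20 = 676 - 40 ≡ 0; y = λ·(20 - 0) - 15 ≡ 28. → (0, 28)

(0, 28)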